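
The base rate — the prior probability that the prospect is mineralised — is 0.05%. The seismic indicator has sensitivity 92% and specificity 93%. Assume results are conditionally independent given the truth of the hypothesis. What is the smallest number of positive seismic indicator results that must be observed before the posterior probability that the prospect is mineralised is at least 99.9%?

6

Prior odds: 0.0005 ÷ 0.9995 = 1/1999.
False-positive rate = 1 − 0.93 = 0.07; likelihood ratio of a positive = 0.92/0.07 = 92/7.
Target posterior odds = 0.999/0.001 = 999.
Need (1/1999) × (92/7)ⁿ ≥ 999, i.e. (92/7)ⁿ ≥ 1997001.
(92/7)⁵ ≈392147 falls short of 1997001 but (92/7)⁶ ≈5.15393e+06 reaches it, so n = 6.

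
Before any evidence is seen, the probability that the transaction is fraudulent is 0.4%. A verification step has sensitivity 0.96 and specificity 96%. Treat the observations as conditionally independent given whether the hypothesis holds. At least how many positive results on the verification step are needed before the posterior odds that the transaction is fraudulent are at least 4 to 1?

3

Prior odds = 0.004/0.996 = 1/249.
False-positive rate = 1 − 0.96 = 0.04; likelihood ratio of a positive = 0.96/0.04 = 24.
Target odds = 4.
Require 24ⁿ ≥ 4 ÷ (1/249) = 996.
24² = 576 falls short of 996 but 24³ = 13824 reaches it, so n = 3.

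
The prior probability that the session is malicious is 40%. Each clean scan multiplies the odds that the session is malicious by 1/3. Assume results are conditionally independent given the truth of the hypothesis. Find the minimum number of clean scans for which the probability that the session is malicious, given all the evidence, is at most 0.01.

4

Prior odds: 0.4 ÷ 0.6 = 2/3.
Likelihood ratio per clean scan = 1/3.
Target posterior odds = 0.01/0.99 = 1/99.
Require (1/3)ⁿ ≤ 1/99 ÷ (2/3) = 1/66.
(1/3)³ = 1/27 is still above 1/66 but (1/3)⁴ = 1/81 is at or below it, so n = 4.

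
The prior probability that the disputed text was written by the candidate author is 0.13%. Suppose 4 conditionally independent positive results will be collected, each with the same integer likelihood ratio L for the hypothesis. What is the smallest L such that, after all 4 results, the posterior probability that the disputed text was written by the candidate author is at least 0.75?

Prior odds = 0.0013/0.9987 = 13/9987.
Target odds = 0.75/0.25 = 3.
Need L⁴ ≥ 3 ÷ (13/9987) = 29961/13.
6⁴ = 1296 < 29961/13 ≤ 2401 = 7⁴, so L = 7.

7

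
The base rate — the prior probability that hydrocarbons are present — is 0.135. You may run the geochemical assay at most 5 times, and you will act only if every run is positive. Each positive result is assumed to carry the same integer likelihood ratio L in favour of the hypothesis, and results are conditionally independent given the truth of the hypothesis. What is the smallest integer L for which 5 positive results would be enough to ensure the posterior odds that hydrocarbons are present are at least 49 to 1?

4

Prior odds = 0.135/0.865 = 27/173.
Target odds = 49.
Need L⁵ ≥ 49 ÷ (27/173) = 8477/27.
3⁵ = 243 < 8477/27 ≤ 1024 = 4⁵, so L = 4.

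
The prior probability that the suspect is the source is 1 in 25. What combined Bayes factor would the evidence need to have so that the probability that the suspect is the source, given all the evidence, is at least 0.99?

Prior odds = 0.04/0.96 = 1/24.
Target odds = 0.99/0.01 = 99.
Required Bayes factor = 99 ÷ (1/24) = 2376.

2376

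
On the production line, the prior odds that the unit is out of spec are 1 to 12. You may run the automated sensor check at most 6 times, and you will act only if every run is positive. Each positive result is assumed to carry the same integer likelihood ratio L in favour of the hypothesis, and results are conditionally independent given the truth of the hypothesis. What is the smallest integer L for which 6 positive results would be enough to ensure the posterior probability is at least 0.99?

Prior odds = 1/12.
Target odds = 0.99/0.01 = 99.
Need L⁶ ≥ 99 ÷ (1/12) = 1188.
3⁶ = 729 < 1188 ≤ 4096 = 4⁶, so L = 4.

4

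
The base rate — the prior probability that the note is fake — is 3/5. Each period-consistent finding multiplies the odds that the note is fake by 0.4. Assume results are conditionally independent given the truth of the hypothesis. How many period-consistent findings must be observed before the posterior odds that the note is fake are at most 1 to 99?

Prior odds: 0.6 ÷ 0.4 = 1.5.
Likelihood ratio per period-consistent finding = 0.4.
Target odds = 1/99.
Require 0.4ⁿ ≤ 1/99 ÷ 1.5 = 2/297.
0.4⁵ = 0.01024 is still above 2/297 but 0.4⁶ = 64/15625 is at or below it, so n = 6.

6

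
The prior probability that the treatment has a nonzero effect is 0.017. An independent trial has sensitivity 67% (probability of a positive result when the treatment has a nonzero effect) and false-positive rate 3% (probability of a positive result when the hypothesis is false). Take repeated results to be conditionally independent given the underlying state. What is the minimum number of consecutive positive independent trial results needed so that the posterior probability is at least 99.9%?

4

Prior odds = 0.017/0.983 = 17/983.
Likelihood ratio of a positive result = 0.67/0.03 = 67/3.
Target posterior odds = 0.999/0.001 = 999.
Require (67/3)ⁿ ≥ 999 ÷ (17/983) = 982017/17.
(67/3)³ = 300763/27 falls short of 982017/17 but (67/3)⁴ = 20151121/81 reaches it, so n = 4.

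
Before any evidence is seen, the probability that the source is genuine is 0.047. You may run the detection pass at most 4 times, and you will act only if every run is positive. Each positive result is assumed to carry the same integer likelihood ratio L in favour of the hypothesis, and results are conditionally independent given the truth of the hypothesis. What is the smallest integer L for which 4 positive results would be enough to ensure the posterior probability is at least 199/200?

8

Prior odds = 0.047/0.953 = 47/953.
Target odds = 0.995/0.005 = 199.
Need L⁴ ≥ 199 ÷ (47/953) = 189647/47.
7⁴ = 2401 < 189647/47 ≤ 4096 = 8⁴, so L = 8.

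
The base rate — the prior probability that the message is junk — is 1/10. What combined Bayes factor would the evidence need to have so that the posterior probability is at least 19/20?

Prior odds = 0.1/0.9 = 1/9.
Target odds = 0.95/0.05 = 19.
Required Bayes factor = 19 ÷ (1/9) = 171.

171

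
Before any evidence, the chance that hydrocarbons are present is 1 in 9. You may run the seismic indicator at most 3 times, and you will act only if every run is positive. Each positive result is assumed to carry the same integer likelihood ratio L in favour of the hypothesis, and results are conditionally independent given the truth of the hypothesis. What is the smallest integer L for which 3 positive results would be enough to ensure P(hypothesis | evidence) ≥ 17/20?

Prior odds = (1/9)/(8/9) = 0.125.
Target odds = 0.85/0.15 = 17/3.
Need L³ ≥ 17/3 ÷ 0.125 = 136/3.
3³ = 27 < 136/3 ≤ 64 = 4³, so L = 4.

4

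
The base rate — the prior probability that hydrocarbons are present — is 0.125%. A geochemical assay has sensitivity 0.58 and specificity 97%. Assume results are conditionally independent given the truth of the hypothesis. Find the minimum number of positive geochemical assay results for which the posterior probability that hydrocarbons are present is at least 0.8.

3

Prior odds = 0.00125/0.99875 = 1/799.
False-positive rate = 1 − 0.97 = 0.03; likelihood ratio of a positive = 0.58/0.03 = 58/3.
Target posterior odds = 0.8/0.2 = 4.
Require (58/3)ⁿ ≥ 4 ÷ (1/799) = 3196.
(58/3)² = 3364/9 falls short of 3196 but (58/3)³ = 195112/27 reaches it, so n = 3.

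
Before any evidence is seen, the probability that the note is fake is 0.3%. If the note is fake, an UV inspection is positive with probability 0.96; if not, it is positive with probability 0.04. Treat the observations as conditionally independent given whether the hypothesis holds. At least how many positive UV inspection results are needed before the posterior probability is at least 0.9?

3

Prior odds: 0.003 ÷ 0.997 = 3/997.
Likelihood ratio of a positive = 0.96/0.04 = 24.
Target posterior odds = 0.9/0.1 = 9.
Require 24ⁿ ≥ 9 ÷ (3/997) = 2991.
24² = 576 falls short of 2991 but 24³ = 13824 reaches it, so n = 3.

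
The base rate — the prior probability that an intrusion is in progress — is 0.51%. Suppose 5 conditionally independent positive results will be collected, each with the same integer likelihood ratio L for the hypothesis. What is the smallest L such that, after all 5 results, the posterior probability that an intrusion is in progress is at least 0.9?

Prior odds = 0.0051/0.9949 = 51/9949.
Target odds = 0.9/0.1 = 9.
Need L⁵ ≥ 9 ÷ (51/9949) = 29847/17.
4⁵ = 1024 < 29847/17 ≤ 3125 = 5⁵, so L = 5.

5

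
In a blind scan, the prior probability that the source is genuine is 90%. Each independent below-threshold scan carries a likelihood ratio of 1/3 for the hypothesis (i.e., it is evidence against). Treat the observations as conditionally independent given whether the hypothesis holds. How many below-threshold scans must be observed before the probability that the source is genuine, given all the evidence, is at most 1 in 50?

6

Prior odds = 0.9/0.1 = 9.
Likelihood ratio per below-threshold scan = 1/3.
Target odds: 0.02 ÷ 0.98 = 1/49.
Require (1/3)ⁿ ≤ 1/49 ÷ 9 = 1/441.
(1/3)⁵ = 1/243 is still above 1/441 but (1/3)⁶ = 1/729 is at or below it, so n = 6.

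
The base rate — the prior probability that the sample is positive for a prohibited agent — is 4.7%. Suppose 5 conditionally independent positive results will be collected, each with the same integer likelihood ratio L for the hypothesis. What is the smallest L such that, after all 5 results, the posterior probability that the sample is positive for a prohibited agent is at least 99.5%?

6

Prior odds = 0.047/0.953 = 47/953.
Target odds = 0.995/0.005 = 199.
Need L⁵ ≥ 199 ÷ (47/953) = 189647/47.
5⁵ = 3125 < 189647/47 ≤ 7776 = 6⁵, so L = 6.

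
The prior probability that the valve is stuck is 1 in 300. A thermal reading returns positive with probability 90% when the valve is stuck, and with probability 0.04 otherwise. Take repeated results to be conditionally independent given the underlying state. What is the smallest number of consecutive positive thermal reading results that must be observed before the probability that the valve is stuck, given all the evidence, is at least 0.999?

Prior odds = (1/300)/(299/300) = 1/299.
Likelihood ratio of a positive result = 0.9/0.04 = 22.5.
Target odds: 0.999 ÷ 0.001 = 999.
Require 22.5ⁿ ≥ 999 ÷ (1/299) = 298701.
22.5⁴ = 256289.0625 falls short of 298701 but 22.5⁵ = 184528125/32 reaches it, so n = 5.

5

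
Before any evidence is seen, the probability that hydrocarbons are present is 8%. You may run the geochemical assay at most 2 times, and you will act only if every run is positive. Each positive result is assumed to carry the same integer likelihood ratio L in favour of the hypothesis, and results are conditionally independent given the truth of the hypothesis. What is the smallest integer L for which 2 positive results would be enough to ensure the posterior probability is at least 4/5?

7

Prior odds = 0.08/0.92 = 2/23.
Target odds = 0.8/0.2 = 4.
Need L² ≥ 4 ÷ (2/23) = 46.
6² = 36 < 46 ≤ 49 = 7², so L = 7.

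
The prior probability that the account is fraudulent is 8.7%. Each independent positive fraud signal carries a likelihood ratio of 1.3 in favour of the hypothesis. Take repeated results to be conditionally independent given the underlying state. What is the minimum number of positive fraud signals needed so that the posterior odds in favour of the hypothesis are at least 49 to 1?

24

Prior odds = 0.087/0.913 = 87/913.
Likelihood ratio per positive fraud signal = 1.3.
Target odds = 49.
Require 1.3ⁿ ≥ 49 ÷ (87/913) = 44737/87.
1.3²³ ≈417.539 falls short of 44737/87 but 1.3²⁴ ≈542.801 reaches it, so n = 24.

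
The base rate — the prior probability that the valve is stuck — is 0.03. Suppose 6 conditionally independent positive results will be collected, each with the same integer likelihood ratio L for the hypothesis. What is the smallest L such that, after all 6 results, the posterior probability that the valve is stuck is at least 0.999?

Prior odds = 0.03/0.97 = 3/97.
Target odds = 0.999/0.001 = 999.
Need L⁶ ≥ 999 ÷ (3/97) = 32301.
5⁶ = 15625 < 32301 ≤ 46656 = 6⁶, so L = 6.

6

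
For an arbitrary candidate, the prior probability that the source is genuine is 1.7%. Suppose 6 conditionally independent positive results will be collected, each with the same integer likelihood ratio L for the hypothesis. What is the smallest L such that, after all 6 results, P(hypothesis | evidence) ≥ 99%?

Prior odds = 0.017/0.983 = 17/983.
Target odds = 0.99/0.01 = 99.
Need L⁶ ≥ 99 ÷ (17/983) = 97317/17.
4⁶ = 4096 < 97317/17 ≤ 15625 = 5⁶, so L = 5.

5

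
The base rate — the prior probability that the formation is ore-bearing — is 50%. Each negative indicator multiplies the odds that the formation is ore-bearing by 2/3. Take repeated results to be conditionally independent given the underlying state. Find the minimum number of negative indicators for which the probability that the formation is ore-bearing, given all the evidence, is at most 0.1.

6

Prior odds = 0.5/0.5 = 1.
Likelihood ratio per negative indicator = 2/3.
Target posterior odds = 0.1/0.9 = 1/9.
Require (2/3)ⁿ ≤ 1/9 ÷ 1 = 1/9.
(2/3)⁵ = 32/243 is still above 1/9 but (2/3)⁶ = 64/729 is at or below it, so n = 6.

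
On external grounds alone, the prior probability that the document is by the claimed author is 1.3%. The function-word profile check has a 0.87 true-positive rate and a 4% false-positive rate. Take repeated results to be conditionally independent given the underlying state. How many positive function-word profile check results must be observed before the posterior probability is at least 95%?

Prior odds = 0.013/0.987 = 13/987.
Likelihood ratio of a positive result = 0.87/0.04 = 21.75.
Target posterior odds = 0.95/0.05 = 19.
Require 21.75ⁿ ≥ 19 ÷ (13/987) = 18753/13.
21.75² = 473.0625 falls short of 18753/13 but 21.75³ = 658503/64 reaches it, so n = 3.

3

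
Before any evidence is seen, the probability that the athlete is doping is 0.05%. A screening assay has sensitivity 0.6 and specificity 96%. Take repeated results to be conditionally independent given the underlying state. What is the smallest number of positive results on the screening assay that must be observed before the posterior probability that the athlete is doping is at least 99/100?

Prior odds = 0.0005/0.9995 = 1/1999.
False-positive rate = 1 − 0.96 = 0.04; likelihood ratio of a positive = 0.6/0.04 = 15.
Target posterior odds = 0.99/0.01 = 99.
Require 15ⁿ ≥ 99 ÷ (1/1999) = 197901.
15⁴ = 50625 falls short of 197901 but 15⁵ = 759375 reaches it, so n = 5.

5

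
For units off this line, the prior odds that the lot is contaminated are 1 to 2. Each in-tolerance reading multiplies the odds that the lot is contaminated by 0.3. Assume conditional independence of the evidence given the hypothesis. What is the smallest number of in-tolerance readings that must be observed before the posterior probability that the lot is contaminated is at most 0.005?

Prior odds = 0.5.
Likelihood ratio per in-tolerance reading = 0.3.
Target posterior odds = 0.005/0.995 = 1/199.
Require 0.3ⁿ ≤ 1/199 ÷ 0.5 = 2/199.
0.3³ = 0.027 is still above 2/199 but 0.3⁴ = 0.0081 is at or below it, so n = 4.

4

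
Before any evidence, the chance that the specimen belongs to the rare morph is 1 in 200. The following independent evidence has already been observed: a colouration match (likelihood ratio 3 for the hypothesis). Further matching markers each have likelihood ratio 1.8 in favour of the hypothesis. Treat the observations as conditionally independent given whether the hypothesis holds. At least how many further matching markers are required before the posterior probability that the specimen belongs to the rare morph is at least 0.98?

14

Prior odds = 0.005/0.995 = 1/199.
Bayes factor of the evidence already in hand = 3.
Odds after that evidence = (1/199) × 3 = 3/199.
Target odds = 0.98/0.02 = 49.
Need 1.8ⁿ ≥ 49 ÷ (3/199) = 9751/3.
1.8¹³ ≈2082.3 falls short of 9751/3 but 1.8¹⁴ ≈3748.13 reaches it, so n = 14.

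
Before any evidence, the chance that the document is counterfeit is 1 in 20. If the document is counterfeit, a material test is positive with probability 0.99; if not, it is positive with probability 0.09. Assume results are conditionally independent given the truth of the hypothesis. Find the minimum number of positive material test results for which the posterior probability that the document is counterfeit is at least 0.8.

Prior odds: 0.05 ÷ 0.95 = 1/19.
Likelihood ratio of a positive = 0.99/0.09 = 11.
Target posterior odds = 0.8/0.2 = 4.
Need (1/19) × 11ⁿ ≥ 4, i.e. 11ⁿ ≥ 76.
11¹ = 11 falls short of 76 but 11² = 121 reaches it, so n = 2.

2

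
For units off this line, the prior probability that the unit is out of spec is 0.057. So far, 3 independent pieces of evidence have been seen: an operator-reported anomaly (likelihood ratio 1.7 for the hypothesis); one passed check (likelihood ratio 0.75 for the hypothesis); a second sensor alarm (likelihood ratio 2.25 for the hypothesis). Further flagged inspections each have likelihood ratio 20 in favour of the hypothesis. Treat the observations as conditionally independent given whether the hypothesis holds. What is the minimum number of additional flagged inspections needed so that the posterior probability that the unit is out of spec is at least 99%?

Prior odds = 0.057/0.943 = 57/943.
Combined Bayes factor of the evidence already in hand = 1.7 × 0.75 × 2.25 = 2.86875.
Odds after that evidence = (57/943) × 2.86875 = 26163/150880.
Target odds = 0.99/0.01 = 99.
Need 20ⁿ ≥ 99 ÷ (26163/150880) = 1659680/2907.
20² = 400 falls short of 1659680/2907 but 20³ = 8000 reaches it, so n = 3.

3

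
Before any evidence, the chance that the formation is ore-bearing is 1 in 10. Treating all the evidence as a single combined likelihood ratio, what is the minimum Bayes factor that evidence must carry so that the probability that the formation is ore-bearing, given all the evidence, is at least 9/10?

Prior odds = 0.1/0.9 = 1/9.
Target odds = 0.9/0.1 = 9.
Required Bayes factor = 9 ÷ (1/9) = 81.

81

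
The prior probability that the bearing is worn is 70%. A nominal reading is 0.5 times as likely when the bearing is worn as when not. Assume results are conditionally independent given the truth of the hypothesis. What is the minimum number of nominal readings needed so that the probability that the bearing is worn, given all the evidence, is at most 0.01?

8

Prior odds = 0.7/0.3 = 7/3.
Likelihood ratio per nominal reading = 0.5.
Target posterior odds = 0.01/0.99 = 1/99.
Require 0.5ⁿ ≤ 1/99 ÷ (7/3) = 1/231.
0.5⁷ = 0.0078125 is still above 1/231 but 0.5⁸ = 0.00390625 is at or below it, so n = 8.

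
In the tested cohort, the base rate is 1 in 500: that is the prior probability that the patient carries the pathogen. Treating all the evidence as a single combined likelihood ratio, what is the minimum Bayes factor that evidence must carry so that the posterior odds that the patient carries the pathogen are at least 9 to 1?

Prior odds = 0.002/0.998 = 1/499.
Target odds = 9.
Required Bayes factor = 9 ÷ (1/499) = 4491.

4491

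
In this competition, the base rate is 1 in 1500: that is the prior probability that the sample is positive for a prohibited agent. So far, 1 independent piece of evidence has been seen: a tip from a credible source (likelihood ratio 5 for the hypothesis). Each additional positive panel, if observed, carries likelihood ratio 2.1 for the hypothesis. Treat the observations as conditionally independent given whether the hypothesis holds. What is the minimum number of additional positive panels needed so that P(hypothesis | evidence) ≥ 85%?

Prior odds = (1/1500)/(1499/1500) = 1/1499.
Bayes factor of the evidence already in hand = 5.
Odds after that evidence = (1/1499) × 5 = 5/1499.
Target odds = 0.85/0.15 = 17/3.
Need 2.1ⁿ ≥ 17/3 ÷ (5/1499) = 25483/15.
2.1¹⁰ ≈1667.99 falls short of 25483/15 but 2.1¹¹ ≈3502.78 reaches it, so n = 11.

11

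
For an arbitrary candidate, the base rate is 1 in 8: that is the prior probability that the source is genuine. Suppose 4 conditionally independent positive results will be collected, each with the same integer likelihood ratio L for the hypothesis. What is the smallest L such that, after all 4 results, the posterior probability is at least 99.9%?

Prior odds = 0.125/0.875 = 1/7.
Target odds = 0.999/0.001 = 999.
Need L⁴ ≥ 999 ÷ (1/7) = 6993.
9⁴ = 6561 < 6993 ≤ 10000 = 10⁴, so L = 10.

10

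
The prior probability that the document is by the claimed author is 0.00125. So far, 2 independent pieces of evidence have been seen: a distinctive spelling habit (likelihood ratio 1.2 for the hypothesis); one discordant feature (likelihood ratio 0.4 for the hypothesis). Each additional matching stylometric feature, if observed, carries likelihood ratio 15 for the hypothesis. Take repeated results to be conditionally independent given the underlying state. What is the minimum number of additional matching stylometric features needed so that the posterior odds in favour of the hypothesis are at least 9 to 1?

4

Prior odds = 0.00125/0.99875 = 1/799.
Combined Bayes factor of the evidence already in hand = 1.2 × 0.4 = 0.48.
Odds after that evidence = (1/799) × 0.48 = 12/19975.
Target odds = 9.
Need 15ⁿ ≥ 9 ÷ (12/19975) = 14981.25.
15³ = 3375 falls short of 14981.25 but 15⁴ = 50625 reaches it, so n = 4.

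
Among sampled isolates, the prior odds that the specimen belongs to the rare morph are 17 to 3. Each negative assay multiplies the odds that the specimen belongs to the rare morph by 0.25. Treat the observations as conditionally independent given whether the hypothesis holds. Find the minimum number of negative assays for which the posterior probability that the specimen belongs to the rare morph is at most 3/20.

Prior odds = 17/3.
Likelihood ratio per negative assay = 0.25.
Target posterior odds = 0.15/0.85 = 3/17.
Need (17/3) × 0.25ⁿ ≤ 3/17, i.e. 0.25ⁿ ≤ 9/289.
0.25² = 0.0625 is still above 9/289 but 0.25³ = 0.015625 is at or below it, so n = 3.

3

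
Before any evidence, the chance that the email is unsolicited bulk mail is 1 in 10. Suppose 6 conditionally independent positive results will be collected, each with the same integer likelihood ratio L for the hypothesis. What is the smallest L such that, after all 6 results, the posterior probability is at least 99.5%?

Prior odds = 0.1/0.9 = 1/9.
Target odds = 0.995/0.005 = 199.
Need L⁶ ≥ 199 ÷ (1/9) = 1791.
3⁶ = 729 < 1791 ≤ 4096 = 4⁶, so L = 4.

4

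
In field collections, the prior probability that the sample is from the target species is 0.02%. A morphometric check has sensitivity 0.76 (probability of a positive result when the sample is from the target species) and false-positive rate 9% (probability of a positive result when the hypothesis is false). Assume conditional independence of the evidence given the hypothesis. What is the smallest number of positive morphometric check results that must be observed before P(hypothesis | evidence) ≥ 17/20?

5

Prior odds = 0.0002/0.9998 = 1/4999.
Likelihood ratio of a positive result = 0.76/0.09 = 76/9.
Target posterior odds = 0.85/0.15 = 17/3.
Need (1/4999) × (76/9)ⁿ ≥ 17/3, i.e. (76/9)ⁿ ≥ 84983/3.
(76/9)⁴ = 33362176/6561 falls short of 84983/3 but (76/9)⁵ ≈42939.3 reaches it, so n = 5.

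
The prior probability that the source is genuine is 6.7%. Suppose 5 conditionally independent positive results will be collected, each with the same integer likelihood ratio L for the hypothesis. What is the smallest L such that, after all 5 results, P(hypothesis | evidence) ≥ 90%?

Prior odds = 0.067/0.933 = 67/933.
Target odds = 0.9/0.1 = 9.
Need L⁵ ≥ 9 ÷ (67/933) = 8397/67.
2⁵ = 32 < 8397/67 ≤ 243 = 3⁵, so L = 3.

3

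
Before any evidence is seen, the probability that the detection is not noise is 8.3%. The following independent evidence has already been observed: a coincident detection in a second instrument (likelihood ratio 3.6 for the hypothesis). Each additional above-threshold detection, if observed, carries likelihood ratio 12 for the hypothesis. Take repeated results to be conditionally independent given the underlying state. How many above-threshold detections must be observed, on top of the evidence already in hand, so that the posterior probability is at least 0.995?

Prior odds = 0.083/0.917 = 83/917.
Bayes factor of the evidence already in hand = 3.6.
Odds after that evidence = (83/917) × 3.6 = 1494/4585.
Target odds = 0.995/0.005 = 199.
Need 12ⁿ ≥ 199 ÷ (1494/4585) = 912415/1494.
12² = 144 falls short of 912415/1494 but 12³ = 1728 reaches it, so n = 3.

3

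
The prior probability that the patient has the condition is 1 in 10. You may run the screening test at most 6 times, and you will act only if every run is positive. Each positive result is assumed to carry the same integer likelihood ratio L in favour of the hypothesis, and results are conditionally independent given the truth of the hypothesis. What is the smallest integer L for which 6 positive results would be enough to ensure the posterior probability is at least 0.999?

Prior odds = 0.1/0.9 = 1/9.
Target odds = 0.999/0.001 = 999.
Need L⁶ ≥ 999 ÷ (1/9) = 8991.
4⁶ = 4096 < 8991 ≤ 15625 = 5⁶, so L = 5.

5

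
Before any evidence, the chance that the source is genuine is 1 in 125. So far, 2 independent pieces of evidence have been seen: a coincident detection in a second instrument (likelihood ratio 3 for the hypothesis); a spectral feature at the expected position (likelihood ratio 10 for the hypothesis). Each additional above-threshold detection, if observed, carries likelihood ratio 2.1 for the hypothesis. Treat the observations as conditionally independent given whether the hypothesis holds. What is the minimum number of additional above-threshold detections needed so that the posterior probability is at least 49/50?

8

Prior odds = 0.008/0.992 = 1/124.
Combined Bayes factor of the evidence already in hand = 3 × 10 = 30.
Odds after that evidence = (1/124) × 30 = 15/62.
Target odds = 0.98/0.02 = 49.
Need 2.1ⁿ ≥ 49 ÷ (15/62) = 3038/15.
2.1⁷ ≈180.109 falls short of 3038/15 but 2.1⁸ ≈378.229 reaches it, so n = 8.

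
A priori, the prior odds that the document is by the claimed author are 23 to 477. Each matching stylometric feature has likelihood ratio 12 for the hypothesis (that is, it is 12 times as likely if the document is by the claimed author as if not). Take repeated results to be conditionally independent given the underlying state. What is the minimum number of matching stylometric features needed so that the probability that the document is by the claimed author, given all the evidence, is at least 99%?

4

Prior odds = 23/477.
Likelihood ratio per matching stylometric feature = 12.
Target odds: 0.99 ÷ 0.01 = 99.
Require 12ⁿ ≥ 99 ÷ (23/477) = 47223/23.
12³ = 1728 falls short of 47223/23 but 12⁴ = 20736 reaches it, so n = 4.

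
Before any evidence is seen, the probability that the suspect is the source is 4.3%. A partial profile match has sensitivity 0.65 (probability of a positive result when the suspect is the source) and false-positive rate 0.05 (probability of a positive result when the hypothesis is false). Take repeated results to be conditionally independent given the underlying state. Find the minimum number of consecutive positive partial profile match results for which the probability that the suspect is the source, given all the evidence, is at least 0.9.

Prior odds: 0.043 ÷ 0.957 = 43/957.
Likelihood ratio of a positive result = 0.65/0.05 = 13.
Target posterior odds = 0.9/0.1 = 9.
Need (43/957) × 13ⁿ ≥ 9, i.e. 13ⁿ ≥ 8613/43.
13² = 169 falls short of 8613/43 but 13³ = 2197 reaches it, so n = 3.

3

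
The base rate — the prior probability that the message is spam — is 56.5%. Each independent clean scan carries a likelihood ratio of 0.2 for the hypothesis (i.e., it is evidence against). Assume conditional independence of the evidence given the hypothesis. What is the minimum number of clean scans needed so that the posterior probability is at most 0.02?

Prior odds = 0.565/0.435 = 113/87.
Likelihood ratio per clean scan = 0.2.
Target posterior odds = 0.02/0.98 = 1/49.
Need (113/87) × 0.2ⁿ ≤ 1/49, i.e. 0.2ⁿ ≤ 87/5537.
0.2² = 0.04 is still above 87/5537 but 0.2³ = 0.008 is at or below it, so n = 3.

3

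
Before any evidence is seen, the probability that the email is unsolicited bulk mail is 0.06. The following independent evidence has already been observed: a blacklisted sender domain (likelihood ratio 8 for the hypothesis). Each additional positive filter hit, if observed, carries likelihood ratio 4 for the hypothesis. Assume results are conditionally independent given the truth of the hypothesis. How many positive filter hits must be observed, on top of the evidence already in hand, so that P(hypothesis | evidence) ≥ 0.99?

4

Prior odds = 0.06/0.94 = 3/47.
Bayes factor of the evidence already in hand = 8.
Odds after that evidence = (3/47) × 8 = 24/47.
Target odds = 0.99/0.01 = 99.
Need 4ⁿ ≥ 99 ÷ (24/47) = 193.875.
4³ = 64 falls short of 193.875 but 4⁴ = 256 reaches it, so n = 4.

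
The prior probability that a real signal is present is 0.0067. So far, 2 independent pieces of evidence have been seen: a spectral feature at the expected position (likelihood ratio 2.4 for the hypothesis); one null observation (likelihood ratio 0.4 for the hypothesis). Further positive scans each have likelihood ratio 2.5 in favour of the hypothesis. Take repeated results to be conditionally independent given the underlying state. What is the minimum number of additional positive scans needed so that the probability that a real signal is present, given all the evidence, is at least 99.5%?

Prior odds = 0.0067/0.9933 = 67/9933.
Combined Bayes factor of the evidence already in hand = 2.4 × 0.4 = 0.96.
Odds after that evidence = (67/9933) × 0.96 = 536/82775.
Target odds = 0.995/0.005 = 199.
Need 2.5ⁿ ≥ 199 ÷ (536/82775) = 16472225/536.
2.5¹¹ = 48828125/2048 falls short of 16472225/536 but 2.5¹² = 244140625/4096 reaches it, so n = 12.

12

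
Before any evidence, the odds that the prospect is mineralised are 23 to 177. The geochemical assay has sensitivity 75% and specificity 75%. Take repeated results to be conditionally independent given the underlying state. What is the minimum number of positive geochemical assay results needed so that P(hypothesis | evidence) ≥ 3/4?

3

Prior odds = 23/177.
False-positive rate = 1 − 0.75 = 0.25; likelihood ratio of a positive = 0.75/0.25 = 3.
Target posterior odds = 0.75/0.25 = 3.
Need (23/177) × 3ⁿ ≥ 3, i.e. 3ⁿ ≥ 531/23.
3² = 9 falls short of 531/23 but 3³ = 27 reaches it, so n = 3.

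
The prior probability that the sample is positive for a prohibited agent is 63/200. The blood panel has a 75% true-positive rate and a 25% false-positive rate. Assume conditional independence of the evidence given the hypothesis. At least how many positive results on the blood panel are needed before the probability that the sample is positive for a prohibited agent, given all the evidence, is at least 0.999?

Prior odds = 0.315/0.685 = 63/137.
Likelihood ratio of a positive result = 0.75/0.25 = 3.
Target odds: 0.999 ÷ 0.001 = 999.
Require 3ⁿ ≥ 999 ÷ (63/137) = 15207/7.
3⁶ = 729 falls short of 15207/7 but 3⁷ = 2187 reaches it, so n = 7.

7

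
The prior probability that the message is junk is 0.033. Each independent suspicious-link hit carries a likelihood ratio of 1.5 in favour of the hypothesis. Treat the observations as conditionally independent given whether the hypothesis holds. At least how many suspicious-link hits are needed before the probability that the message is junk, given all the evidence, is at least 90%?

14

Prior odds: 0.033 ÷ 0.967 = 33/967.
Likelihood ratio per suspicious-link hit = 1.5.
Target odds: 0.9 ÷ 0.1 = 9.
Need (33/967) × 1.5ⁿ ≥ 9, i.e. 1.5ⁿ ≥ 2901/11.
1.5¹³ = 1594323/8192 falls short of 2901/11 but 1.5¹⁴ = 4782969/16384 reaches it, so n = 14.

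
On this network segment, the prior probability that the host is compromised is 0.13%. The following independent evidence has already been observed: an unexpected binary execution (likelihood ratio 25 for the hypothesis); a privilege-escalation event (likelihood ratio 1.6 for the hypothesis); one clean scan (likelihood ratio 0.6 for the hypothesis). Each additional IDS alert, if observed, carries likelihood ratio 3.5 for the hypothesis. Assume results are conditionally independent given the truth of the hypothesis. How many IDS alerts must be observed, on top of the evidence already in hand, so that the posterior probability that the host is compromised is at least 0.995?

7

Prior odds = 0.0013/0.9987 = 13/9987.
Combined Bayes factor of the evidence already in hand = 25 × 1.6 × 0.6 = 24.
Odds after that evidence = (13/9987) × 24 = 104/3329.
Target odds = 0.995/0.005 = 199.
Need 3.5ⁿ ≥ 199 ÷ (104/3329) = 662471/104.
3.5⁶ = 1838.265625 falls short of 662471/104 but 3.5⁷ = 823543/128 reaches it, so n = 7.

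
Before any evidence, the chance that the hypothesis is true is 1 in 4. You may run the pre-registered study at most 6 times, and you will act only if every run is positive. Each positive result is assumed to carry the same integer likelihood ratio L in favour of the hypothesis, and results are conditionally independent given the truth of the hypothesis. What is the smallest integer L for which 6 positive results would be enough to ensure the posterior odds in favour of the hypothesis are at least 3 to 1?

2

Prior odds = 0.25/0.75 = 1/3.
Target odds = 3.
Need L⁶ ≥ 3 ÷ (1/3) = 9.
1⁶ = 1 < 9 ≤ 64 = 2⁶, so L = 2.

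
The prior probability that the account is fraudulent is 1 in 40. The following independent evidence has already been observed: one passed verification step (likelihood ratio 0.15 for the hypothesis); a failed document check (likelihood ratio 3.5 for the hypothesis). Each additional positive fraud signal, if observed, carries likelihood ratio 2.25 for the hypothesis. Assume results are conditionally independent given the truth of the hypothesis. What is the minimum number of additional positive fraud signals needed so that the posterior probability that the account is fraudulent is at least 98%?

Prior odds = 0.025/0.975 = 1/39.
Combined Bayes factor of the evidence already in hand = 0.15 × 3.5 = 0.525.
Odds after that evidence = (1/39) × 0.525 = 7/520.
Target odds = 0.98/0.02 = 49.
Need 2.25ⁿ ≥ 49 ÷ (7/520) = 3640.
2.25¹⁰ ≈3325.26 falls short of 3640 but 2.25¹¹ ≈7481.83 reaches it, so n = 11.

11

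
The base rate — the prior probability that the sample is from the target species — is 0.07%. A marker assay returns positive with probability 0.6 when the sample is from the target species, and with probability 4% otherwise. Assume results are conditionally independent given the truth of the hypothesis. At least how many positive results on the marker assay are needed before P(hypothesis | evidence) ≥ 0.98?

Prior odds = 0.0007/0.9993 = 7/9993.
Likelihood ratio of a positive result = 0.6/0.04 = 15.
Target posterior odds = 0.98/0.02 = 49.
Require 15ⁿ ≥ 49 ÷ (7/9993) = 69951.
15⁴ = 50625 falls short of 69951 but 15⁵ = 759375 reaches it, so n = 5.

5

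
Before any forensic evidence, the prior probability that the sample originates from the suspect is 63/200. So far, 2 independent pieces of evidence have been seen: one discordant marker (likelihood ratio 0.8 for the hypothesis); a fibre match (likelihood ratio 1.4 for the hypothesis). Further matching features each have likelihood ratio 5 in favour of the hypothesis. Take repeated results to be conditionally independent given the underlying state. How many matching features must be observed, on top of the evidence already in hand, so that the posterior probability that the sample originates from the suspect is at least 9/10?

Prior odds = 0.315/0.685 = 63/137.
Combined Bayes factor of the evidence already in hand = 0.8 × 1.4 = 1.12.
Odds after that evidence = (63/137) × 1.12 = 1764/3425.
Target odds = 0.9/0.1 = 9.
Need 5ⁿ ≥ 9 ÷ (1764/3425) = 3425/196.
5¹ = 5 falls short of 3425/196 but 5² = 25 reaches it, so n = 2.

2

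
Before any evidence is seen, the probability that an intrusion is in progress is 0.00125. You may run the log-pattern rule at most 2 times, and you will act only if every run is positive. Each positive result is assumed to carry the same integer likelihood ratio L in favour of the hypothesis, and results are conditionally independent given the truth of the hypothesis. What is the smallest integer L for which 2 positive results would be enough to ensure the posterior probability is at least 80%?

Prior odds = 0.00125/0.99875 = 1/799.
Target odds = 0.8/0.2 = 4.
Need L² ≥ 4 ÷ (1/799) = 3196.
56² = 3136 < 3196 ≤ 3249 = 57², so L = 57.

57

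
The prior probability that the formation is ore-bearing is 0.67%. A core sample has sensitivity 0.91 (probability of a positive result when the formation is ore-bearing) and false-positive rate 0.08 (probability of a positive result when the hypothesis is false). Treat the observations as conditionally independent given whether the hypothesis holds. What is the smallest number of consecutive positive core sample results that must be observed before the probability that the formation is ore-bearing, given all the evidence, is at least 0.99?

Prior odds = 0.0067/0.9933 = 67/9933.
Likelihood ratio of a positive result = 0.91/0.08 = 11.375.
Target posterior odds = 0.99/0.01 = 99.
Need (67/9933) × 11.375ⁿ ≥ 99, i.e. 11.375ⁿ ≥ 983367/67.
11.375³ = 753571/512 falls short of 983367/67 but 11.375⁴ = 68574961/4096 reaches it, so n = 4.

4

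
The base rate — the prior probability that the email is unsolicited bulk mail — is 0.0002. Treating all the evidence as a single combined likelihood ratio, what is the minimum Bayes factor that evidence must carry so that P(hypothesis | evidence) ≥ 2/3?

9998

Prior odds = 0.0002/0.9998 = 1/4999.
Target odds = (2/3)/(1/3) = 2.
Required Bayes factor = 2 ÷ (1/4999) = 9998.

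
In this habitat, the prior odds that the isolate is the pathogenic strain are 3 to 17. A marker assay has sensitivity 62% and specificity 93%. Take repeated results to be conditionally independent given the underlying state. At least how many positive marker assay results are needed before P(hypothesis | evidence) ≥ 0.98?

3

Prior odds = 3/17.
False-positive rate = 1 − 0.93 = 0.07; likelihood ratio of a positive = 0.62/0.07 = 62/7.
Target odds: 0.98 ÷ 0.02 = 49.
Require (62/7)ⁿ ≥ 49 ÷ (3/17) = 833/3.
(62/7)² = 3844/49 falls short of 833/3 but (62/7)³ = 238328/343 reaches it, so n = 3.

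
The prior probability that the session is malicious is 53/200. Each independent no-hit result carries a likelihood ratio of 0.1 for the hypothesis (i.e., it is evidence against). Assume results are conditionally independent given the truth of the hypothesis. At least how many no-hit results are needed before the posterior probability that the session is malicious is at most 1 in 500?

3

Prior odds: 0.265 ÷ 0.735 = 53/147.
Likelihood ratio per no-hit result = 0.1.
Target odds: 0.002 ÷ 0.998 = 1/499.
Require 0.1ⁿ ≤ 1/499 ÷ (53/147) = 147/26447.
0.1² = 0.01 is still above 147/26447 but 0.1³ = 0.001 is at or below it, so n = 3.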